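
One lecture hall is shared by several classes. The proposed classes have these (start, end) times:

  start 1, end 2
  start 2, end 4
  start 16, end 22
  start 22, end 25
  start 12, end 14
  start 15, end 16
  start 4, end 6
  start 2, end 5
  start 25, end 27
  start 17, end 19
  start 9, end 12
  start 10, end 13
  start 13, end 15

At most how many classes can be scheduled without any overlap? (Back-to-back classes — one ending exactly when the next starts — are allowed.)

Sort by end time and greedily take each interval whose start is ≥ the last chosen end.
Sorted by end: (1,2)  (2,4)  (2,5)  (4,6)  (9,12)  (10,13)  (12,14)  (13,15)  (15,16)  (17,19)  (16,22)  (22,25)  (25,27)
take (1,2); take (2,4); take (4,6); take (9,12); take (12,14); take (15,16); take (17,19); skip (16,22); take (22,25); take (25,27).
Selected 9 classes.

9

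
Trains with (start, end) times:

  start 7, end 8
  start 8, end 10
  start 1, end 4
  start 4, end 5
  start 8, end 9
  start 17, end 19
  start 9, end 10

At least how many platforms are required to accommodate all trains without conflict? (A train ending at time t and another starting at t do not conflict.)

Events (time:±→running): 1:+→1 4:-→0 4:+→1 5:-→0 7:+→1 8:-→0 8:+→1 8:+→2 … peak 2.

2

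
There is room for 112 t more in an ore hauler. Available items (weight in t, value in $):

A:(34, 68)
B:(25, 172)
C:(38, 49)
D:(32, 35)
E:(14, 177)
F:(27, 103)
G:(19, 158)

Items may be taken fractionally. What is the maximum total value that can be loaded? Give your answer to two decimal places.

664.00

Greedy by value/weight ratio, highest first.
Ratios (sorted): E 12.64, G 8.32, B 6.88, F 3.81, A 2.00, C 1.29, D 1.09
take E (14 @ 177); take G (19 @ 158); take B (25 @ 172); take F (27 @ 103); take 27/34 of A → 54.00. Capacity used 112/112.
Total value = 664.00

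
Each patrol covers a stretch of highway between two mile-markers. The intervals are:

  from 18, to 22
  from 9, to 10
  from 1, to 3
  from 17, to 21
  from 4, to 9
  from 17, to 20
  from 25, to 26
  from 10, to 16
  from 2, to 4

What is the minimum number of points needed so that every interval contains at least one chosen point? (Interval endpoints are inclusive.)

5

Process intervals by earliest right end; each time one isn't hit yet, stab at its right endpoint.
By right end: [1,3]  [2,4]  [4,9]  [9,10]  [10,16]  [17,20]  [17,21]  [18,22]  [25,26]
[1,3] uncovered → point at 3; [4,9] uncovered → point at 9; [10,16] uncovered → point at 16; [17,20] uncovered → point at 20; [25,26] uncovered → point at 26.
Points: 3, 9, 16, 20, 26 (5 total).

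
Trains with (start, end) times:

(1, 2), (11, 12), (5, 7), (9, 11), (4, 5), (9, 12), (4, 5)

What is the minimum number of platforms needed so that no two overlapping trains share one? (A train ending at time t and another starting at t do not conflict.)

Count concurrent intervals with a sweep; the peak is the room count.
starts: [1, 4, 4, 5, 9, 9, 11]
ends:   [2, 5, 5, 7, 11, 12, 12]
s1→1 e2→0 s4→1 s4→2  — peak 2.

2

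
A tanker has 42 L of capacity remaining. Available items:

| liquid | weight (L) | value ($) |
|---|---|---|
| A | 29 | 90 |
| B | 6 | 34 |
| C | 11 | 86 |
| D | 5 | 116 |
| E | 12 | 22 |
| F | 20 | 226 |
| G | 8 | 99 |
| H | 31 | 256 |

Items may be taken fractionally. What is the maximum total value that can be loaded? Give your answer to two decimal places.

Sort by value per unit weight and fill in that order.
Order: D (116/5=23.20) > G (99/8=12.38) > F (226/20=11.30) > H (256/31=8.26) > C (86/11=7.82) > B (34/6=5.67) > A (90/29=3.10) > E (22/12=1.83)
Fill: take D (5 @ 116) → take G (8 @ 99) → take F (20 @ 226) → take 9/31 of H → 74.32; 42/42 used.
Total value = 515.32

515.32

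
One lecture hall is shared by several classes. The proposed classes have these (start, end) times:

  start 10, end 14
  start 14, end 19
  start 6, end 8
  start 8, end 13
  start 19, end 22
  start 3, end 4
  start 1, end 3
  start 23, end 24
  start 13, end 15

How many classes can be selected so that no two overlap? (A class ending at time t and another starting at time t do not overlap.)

7

Sort by end time and greedily take each interval whose start is ≥ the last chosen end.
By end time: (1,3), (3,4), (6,8), (8,13), (10,14), (13,15), (14,19), (19,22), (23,24).
Pick (1,3); next start ≥ 3 → (3,4); next start ≥ 4 → (6,8); next start ≥ 8 → (8,13); next start ≥ 13 → (13,15); next start ≥ 15 → (19,22); next start ≥ 22 → (23,24).
Selected 7 classes.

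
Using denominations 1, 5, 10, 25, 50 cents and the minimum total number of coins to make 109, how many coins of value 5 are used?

1

109 = 2×50 + 1×5 + 4×1
Count of 5: 1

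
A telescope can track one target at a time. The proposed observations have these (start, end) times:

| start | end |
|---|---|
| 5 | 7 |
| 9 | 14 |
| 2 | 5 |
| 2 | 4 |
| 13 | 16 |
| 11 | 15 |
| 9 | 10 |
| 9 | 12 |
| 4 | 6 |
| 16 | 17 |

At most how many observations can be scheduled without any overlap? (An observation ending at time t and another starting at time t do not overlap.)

Sort by end time and greedily take each interval whose start is ≥ the last chosen end.
Sorted by end: (2,4)  (2,5)  (4,6)  (5,7)  (9,10)  (9,12)  (9,14)  (11,15)  (13,16)  (16,17)
take (2,4); skip (2,5); take (4,6); take (9,10); take (11,15); take (16,17).
Selected 5 observations.

5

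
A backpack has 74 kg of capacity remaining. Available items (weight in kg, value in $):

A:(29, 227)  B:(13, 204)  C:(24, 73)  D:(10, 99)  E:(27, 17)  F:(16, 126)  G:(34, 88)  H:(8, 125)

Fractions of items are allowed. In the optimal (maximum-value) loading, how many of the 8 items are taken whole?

Ratios (sorted): B 15.69, H 15.62, D 9.90, F 7.88, A 7.83, C 3.04, G 2.59, E 0.63
take B (13 @ 204); take H (8 @ 125); take D (10 @ 99); take F (16 @ 126); take 27/29 of A → 211.34. Capacity used 74/74.
4 item(s) taken whole; one partial (take 27/29 of A).

4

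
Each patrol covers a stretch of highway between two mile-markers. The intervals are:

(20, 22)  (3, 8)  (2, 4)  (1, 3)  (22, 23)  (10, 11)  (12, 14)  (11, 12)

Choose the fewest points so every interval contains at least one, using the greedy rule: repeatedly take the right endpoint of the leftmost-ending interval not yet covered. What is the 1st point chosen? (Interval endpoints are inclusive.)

3

Sorted: [1,3] [2,4] [3,8] [10,11] [11,12] [12,14] [20,22] [22,23]
{[1,3],[2,4],[3,8]} hit by 3; {[10,11],[11,12]} hit by 11; {[12,14]} hit by 14; {[20,22],[22,23]} hit by 22.
Points: 3, 11, 14, 22 (4 total).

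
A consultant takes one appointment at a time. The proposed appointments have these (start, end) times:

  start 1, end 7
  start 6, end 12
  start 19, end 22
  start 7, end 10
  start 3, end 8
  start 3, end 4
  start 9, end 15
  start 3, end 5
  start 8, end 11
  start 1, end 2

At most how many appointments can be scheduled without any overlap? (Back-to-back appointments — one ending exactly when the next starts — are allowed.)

4

Sort by end time and greedily take each interval whose start is ≥ the last chosen end.
Sorted by end: (1,2)  (3,4)  (3,5)  (1,7)  (3,8)  (7,10)  (8,11)  (6,12)  (9,15)  (19,22)
take (1,2); take (3,4); skip (1,7); take (7,10); skip (8,11); take (19,22).
Selected 4 appointments.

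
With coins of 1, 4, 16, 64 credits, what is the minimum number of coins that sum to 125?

8

Greedy: take as many of the largest coin as possible, then repeat with the remainder.
125 − 1×64→61 − 3×16→13 − 3×4→1 − 1×1→0
Total coins = 1 + 3 + 3 + 1 = 8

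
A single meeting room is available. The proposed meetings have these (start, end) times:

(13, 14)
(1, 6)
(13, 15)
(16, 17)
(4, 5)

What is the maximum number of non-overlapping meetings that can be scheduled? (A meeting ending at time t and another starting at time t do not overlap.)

3

Sorted by end: (4,5)  (1,6)  (13,14)  (13,15)  (16,17)
take (4,5); take (13,14); take (16,17).
Selected 3 meetings.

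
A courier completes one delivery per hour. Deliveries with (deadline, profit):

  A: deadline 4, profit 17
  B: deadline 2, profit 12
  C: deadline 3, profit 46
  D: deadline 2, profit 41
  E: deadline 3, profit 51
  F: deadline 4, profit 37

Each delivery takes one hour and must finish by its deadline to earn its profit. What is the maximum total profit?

175

By profit: E(d3,51), C(d3,46), D(d2,41), F(d4,37), A(d4,17), B(d2,12)
E→slot 3; C→slot 2; D→slot 1; F→slot 4; A skipped; B skipped.
Profit = 41 + 46 + 51 + 37 = 175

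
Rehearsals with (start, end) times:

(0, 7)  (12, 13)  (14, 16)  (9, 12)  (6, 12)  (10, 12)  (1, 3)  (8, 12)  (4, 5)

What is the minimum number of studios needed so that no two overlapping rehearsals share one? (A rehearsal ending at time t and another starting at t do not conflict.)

4

Count concurrent intervals with a sweep; the peak is the room count.
Events (time:±→running): 0:+→1 1:+→2 3:-→1 4:+→2 5:-→1 6:+→2 7:-→1 8:+→2 9:+→3 10:+→4 … peak 4.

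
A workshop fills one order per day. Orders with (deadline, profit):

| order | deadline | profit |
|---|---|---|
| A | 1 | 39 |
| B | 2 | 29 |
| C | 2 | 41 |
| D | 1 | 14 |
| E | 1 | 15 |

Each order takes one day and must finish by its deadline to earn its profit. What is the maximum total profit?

Sort by profit descending; place each in the latest free slot ≤ its deadline.
By profit: C(d2,41), A(d1,39), B(d2,29), E(d1,15), D(d1,14)
C→slot 2; A→slot 1; B skipped; E skipped; D skipped.
Profit = 39 + 41 = 80

80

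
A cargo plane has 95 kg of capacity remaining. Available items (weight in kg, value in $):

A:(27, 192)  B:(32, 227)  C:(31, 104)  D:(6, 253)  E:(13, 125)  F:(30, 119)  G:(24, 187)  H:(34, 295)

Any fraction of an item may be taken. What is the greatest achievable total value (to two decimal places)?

Sort by value per unit weight and fill in that order.
Ratios (sorted): D 42.17, E 9.62, H 8.68, G 7.79, A 7.11, B 7.09, F 3.97, C 3.35
take D (6 @ 253); take E (13 @ 125); take H (34 @ 295); take G (24 @ 187); take 18/27 of A → 128.00. Capacity used 95/95.
Total value = 988.00

988.00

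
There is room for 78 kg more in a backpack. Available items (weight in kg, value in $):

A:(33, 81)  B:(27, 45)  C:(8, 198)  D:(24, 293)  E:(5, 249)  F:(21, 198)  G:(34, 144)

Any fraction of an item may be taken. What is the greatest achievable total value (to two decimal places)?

1022.71

Sort by value per unit weight and fill in that order.
Ratios (sorted): E 49.80, C 24.75, D 12.21, F 9.43, G 4.24, A 2.45, B 1.67
take E (5 @ 249); take C (8 @ 198); take D (24 @ 293); take F (21 @ 198); take 20/34 of G → 84.71. Capacity used 78/78.
Total value = 1022.71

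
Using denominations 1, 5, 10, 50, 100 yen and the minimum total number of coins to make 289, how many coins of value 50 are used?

Use the largest denomination that fits, subtract, and repeat.
289 = 2×100 + 1×50 + 3×10 + 1×5 + 4×1
Count of 50: 1

1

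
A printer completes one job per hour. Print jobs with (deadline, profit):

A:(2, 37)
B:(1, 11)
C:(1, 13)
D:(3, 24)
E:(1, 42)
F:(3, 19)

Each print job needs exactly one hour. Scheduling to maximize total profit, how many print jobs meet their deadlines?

By profit: E(d1,42), A(d2,37), D(d3,24), F(d3,19), C(d1,13), B(d1,11)
E→slot 1; A→slot 2; D→slot 3; F skipped; C skipped; B skipped.
3 of 6 scheduled.

3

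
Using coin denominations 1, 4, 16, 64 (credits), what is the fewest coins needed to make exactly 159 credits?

9

Use the largest denomination that fits, subtract, and repeat.
159 = 2×64 + 1×16 + 3×4 + 3×1
Total coins = 2 + 1 + 3 + 3 = 9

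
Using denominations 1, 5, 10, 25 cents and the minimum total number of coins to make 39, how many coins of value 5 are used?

39 − 1×25→14 − 1×10→4 − 4×1→0
Count of 5: 0

0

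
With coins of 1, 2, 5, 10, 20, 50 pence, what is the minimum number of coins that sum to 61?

3

61 − 1×50→11 − 1×10→1 − 1×1→0
Total coins = 1 + 1 + 1 = 3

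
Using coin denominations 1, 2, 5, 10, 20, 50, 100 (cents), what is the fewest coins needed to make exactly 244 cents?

Greedy: take as many of the largest coin as possible, then repeat with the remainder.
244 = 2×100 + 2×20 + 2×2
Total coins = 2 + 2 + 2 = 6

6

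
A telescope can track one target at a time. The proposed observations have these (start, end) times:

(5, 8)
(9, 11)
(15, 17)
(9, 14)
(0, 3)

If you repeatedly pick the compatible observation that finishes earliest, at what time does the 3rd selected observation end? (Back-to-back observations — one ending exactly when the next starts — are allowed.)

11

Order by finish time; keep every interval that doesn't clash with the previous kept one.
By end time: (0,3), (5,8), (9,11), (9,14), (15,17).
Pick (0,3); next start ≥ 3 → (5,8); next start ≥ 8 → (9,11); next start ≥ 11 → (15,17).
Selected: (0,3) (5,8) (9,11) (15,17)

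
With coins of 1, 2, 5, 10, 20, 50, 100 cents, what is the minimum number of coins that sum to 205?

205 − 2×100→5 − 1×5→0
Total coins = 2 + 1 = 3

3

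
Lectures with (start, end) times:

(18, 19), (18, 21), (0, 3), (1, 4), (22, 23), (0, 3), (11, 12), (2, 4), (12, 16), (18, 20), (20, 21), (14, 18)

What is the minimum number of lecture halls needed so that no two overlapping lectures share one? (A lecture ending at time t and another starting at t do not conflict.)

4

Count concurrent intervals with a sweep; the peak is the room count.
starts: [0, 0, 1, 2, 11, 12, 14, 18, 18, 18, 20, 22]
ends:   [3, 3, 4, 4, 12, 16, 18, 19, 20, 21, 21, 23]
s0→1 s0→2 s1→3 s2→4  — peak 4.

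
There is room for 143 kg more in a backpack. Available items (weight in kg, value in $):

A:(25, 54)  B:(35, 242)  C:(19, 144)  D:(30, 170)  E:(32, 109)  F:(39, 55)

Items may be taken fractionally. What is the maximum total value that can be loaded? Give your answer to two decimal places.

Greedy by value/weight ratio, highest first.
Order: C (144/19=7.58) > B (242/35=6.91) > D (170/30=5.67) > E (109/32=3.41) > A (54/25=2.16) > F (55/39=1.41)
Fill: take C (19 @ 144) → take B (35 @ 242) → take D (30 @ 170) → take E (32 @ 109) → take A (25 @ 54) → take 2/39 of F → 2.82; 143/143 used.
Total value = 721.82

721.82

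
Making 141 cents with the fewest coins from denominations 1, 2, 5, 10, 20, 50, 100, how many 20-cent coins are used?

2

Greedy: take as many of the largest coin as possible, then repeat with the remainder.
141 = 1×100 + 2×20 + 1×1
Count of 20: 2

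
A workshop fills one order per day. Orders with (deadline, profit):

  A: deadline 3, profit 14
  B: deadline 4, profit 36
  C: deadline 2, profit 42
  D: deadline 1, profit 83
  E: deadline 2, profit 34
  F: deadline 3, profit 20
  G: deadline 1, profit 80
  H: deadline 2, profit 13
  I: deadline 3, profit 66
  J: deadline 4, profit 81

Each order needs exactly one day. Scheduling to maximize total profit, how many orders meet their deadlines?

4

By profit: D(d1,83), J(d4,81), G(d1,80), I(d3,66), C(d2,42), B(d4,36), E(d2,34), F(d3,20), A(d3,14), H(d2,13)
D→slot 1; J→slot 4; G skipped; I→slot 3; C→slot 2; B skipped; E skipped; F skipped; A skipped; H skipped.
4 of 10 scheduled.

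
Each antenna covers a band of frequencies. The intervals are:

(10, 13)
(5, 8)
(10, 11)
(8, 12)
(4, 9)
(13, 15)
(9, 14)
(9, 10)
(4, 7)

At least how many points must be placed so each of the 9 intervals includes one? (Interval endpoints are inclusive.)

Sort by right endpoint; whenever an interval is uncovered, place a point at its right end.
By right end: [4,7]  [5,8]  [4,9]  [9,10]  [10,11]  [8,12]  [10,13]  [9,14]  [13,15]
[4,7] uncovered → point at 7; [9,10] uncovered → point at 10; [13,15] uncovered → point at 15.
Points: 7, 10, 15 (3 total).

3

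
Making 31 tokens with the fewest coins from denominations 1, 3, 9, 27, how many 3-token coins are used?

1

Use the largest denomination that fits, subtract, and repeat.
31 = 1×27 + 1×3 + 1×1
Count of 3: 1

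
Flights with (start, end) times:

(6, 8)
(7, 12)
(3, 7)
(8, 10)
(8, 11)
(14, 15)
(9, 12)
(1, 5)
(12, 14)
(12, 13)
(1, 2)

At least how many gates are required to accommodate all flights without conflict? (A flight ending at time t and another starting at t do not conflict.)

starts: [1, 1, 3, 6, 7, 8, 8, 9, 12, 12, 14]
ends:   [2, 5, 7, 8, 10, 11, 12, 12, 13, 14, 15]
s1→1 s1→2 e2→1 s3→2 e5→1 s6→2 e7→1 s7→2 e8→1 s8→2 s8→3 s9→4  — peak 4.

4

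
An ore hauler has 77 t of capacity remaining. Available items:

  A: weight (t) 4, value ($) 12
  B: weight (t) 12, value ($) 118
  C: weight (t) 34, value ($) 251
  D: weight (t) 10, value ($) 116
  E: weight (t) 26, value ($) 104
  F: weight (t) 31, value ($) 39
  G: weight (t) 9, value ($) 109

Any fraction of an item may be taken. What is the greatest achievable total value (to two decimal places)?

Greedy by value/weight ratio, highest first.
Order: G (109/9=12.11) > D (116/10=11.60) > B (118/12=9.83) > C (251/34=7.38) > E (104/26=4.00) > A (12/4=3.00) > F (39/31=1.26)
Fill: take G (9 @ 109) → take D (10 @ 116) → take B (12 @ 118) → take C (34 @ 251) → take 12/26 of E → 48.00; 77/77 used.
Total value = 642.00

642.00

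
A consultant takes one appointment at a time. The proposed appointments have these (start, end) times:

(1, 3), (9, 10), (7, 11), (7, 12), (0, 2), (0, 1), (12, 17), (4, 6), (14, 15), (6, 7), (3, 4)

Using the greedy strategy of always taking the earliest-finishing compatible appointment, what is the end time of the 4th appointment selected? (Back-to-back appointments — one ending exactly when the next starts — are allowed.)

6

By end time: (0,1), (0,2), (1,3), (3,4), (4,6), (6,7), (9,10), (7,11), (7,12), (14,15), (12,17).
Pick (0,1); next start ≥ 1 → (1,3); next start ≥ 3 → (3,4); next start ≥ 4 → (4,6); next start ≥ 6 → (6,7); next start ≥ 7 → (9,10); next start ≥ 10 → (14,15).
Selected: (0,1) (1,3) (3,4) (4,6) (6,7) (9,10) (14,15)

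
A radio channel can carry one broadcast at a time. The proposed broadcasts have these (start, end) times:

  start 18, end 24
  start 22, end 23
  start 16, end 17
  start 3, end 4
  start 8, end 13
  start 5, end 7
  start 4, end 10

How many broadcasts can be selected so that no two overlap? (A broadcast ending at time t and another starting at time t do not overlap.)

5

Sorted by end: (3,4)  (5,7)  (4,10)  (8,13)  (16,17)  (22,23)  (18,24)
take (3,4); take (5,7); skip (4,10); take (8,13); take (16,17); take (22,23).
Selected 5 broadcasts.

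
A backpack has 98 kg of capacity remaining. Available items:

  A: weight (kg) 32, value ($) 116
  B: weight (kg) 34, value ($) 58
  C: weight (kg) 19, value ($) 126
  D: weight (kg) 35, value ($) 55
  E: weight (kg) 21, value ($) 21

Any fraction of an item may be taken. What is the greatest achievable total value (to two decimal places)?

320.43

Greedy by value/weight ratio, highest first.
Order: C (126/19=6.63) > A (116/32=3.62) > B (58/34=1.71) > D (55/35=1.57) > E (21/21=1.00)
Fill: take C (19 @ 126) → take A (32 @ 116) → take B (34 @ 58) → take 13/35 of D → 20.43; 98/98 used.
Total value = 320.43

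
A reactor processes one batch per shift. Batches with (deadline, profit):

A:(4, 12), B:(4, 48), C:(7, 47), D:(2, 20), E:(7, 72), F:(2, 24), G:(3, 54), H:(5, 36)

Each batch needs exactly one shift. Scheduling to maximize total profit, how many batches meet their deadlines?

Take jobs in profit order; each goes to the latest open slot no later than its deadline.
Profit order: E=72 G=54 B=48 C=47 H=36 F=24 D=20 A=12
Assign: E→slot 7, G→slot 3, B→slot 4, C→slot 6, H→slot 5, F→slot 2, D→slot 1, A skipped.
Slots: [1:D] [2:F] [3:G] [4:B] [5:H] [6:C] [7:E]
7 of 8 scheduled.

7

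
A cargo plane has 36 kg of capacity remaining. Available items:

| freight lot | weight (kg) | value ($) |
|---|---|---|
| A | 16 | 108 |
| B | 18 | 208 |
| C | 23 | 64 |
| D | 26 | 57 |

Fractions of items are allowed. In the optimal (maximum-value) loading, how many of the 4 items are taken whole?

2

Greedy by value/weight ratio, highest first.
Ratios (sorted): B 11.56, A 6.75, C 2.78, D 2.19
take B (18 @ 208); take A (16 @ 108); take 2/23 of C → 5.57. Capacity used 36/36.
2 item(s) taken whole; one partial (take 2/23 of C).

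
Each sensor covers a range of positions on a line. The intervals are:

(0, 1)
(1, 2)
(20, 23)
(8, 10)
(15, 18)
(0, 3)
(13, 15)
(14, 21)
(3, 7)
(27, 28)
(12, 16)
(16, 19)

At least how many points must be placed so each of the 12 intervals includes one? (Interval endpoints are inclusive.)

Sort by right endpoint; whenever an interval is uncovered, place a point at its right end.
By right end: [0,1]  [1,2]  [0,3]  [3,7]  [8,10]  [13,15]  [12,16]  [15,18]  [16,19]  [14,21]  [20,23]  [27,28]
[0,1] uncovered → point at 1; [3,7] uncovered → point at 7; [8,10] uncovered → point at 10; [13,15] uncovered → point at 15; [16,19] uncovered → point at 19; [20,23] uncovered → point at 23; [27,28] uncovered → point at 28.
Points: 1, 7, 10, 15, 19, 23, 28 (7 total).

7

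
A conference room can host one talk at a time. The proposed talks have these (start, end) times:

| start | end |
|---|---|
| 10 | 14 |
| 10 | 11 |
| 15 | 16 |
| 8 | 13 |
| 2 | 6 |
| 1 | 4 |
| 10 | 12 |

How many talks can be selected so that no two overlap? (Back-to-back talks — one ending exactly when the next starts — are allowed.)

Sorted by end: (1,4)  (2,6)  (10,11)  (10,12)  (8,13)  (10,14)  (15,16)
take (1,4); take (10,11); take (15,16).
Selected 3 talks.

3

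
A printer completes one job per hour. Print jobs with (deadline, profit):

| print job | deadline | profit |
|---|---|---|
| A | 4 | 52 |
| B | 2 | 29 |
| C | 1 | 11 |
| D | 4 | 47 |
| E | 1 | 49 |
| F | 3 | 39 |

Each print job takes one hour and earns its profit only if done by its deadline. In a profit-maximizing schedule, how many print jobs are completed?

4

Profit order: A=52 E=49 D=47 F=39 B=29 C=11
Assign: A→slot 4, E→slot 1, D→slot 3, F→slot 2, B skipped, C skipped.
Slots: [1:E] [2:F] [3:D] [4:A]
4 of 6 scheduled.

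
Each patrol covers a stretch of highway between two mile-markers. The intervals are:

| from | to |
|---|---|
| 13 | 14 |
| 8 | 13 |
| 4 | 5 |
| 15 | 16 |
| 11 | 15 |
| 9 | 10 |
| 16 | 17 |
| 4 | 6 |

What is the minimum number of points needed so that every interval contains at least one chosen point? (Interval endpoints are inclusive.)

Sorted: [4,5] [4,6] [9,10] [8,13] [13,14] [11,15] [15,16] [16,17]
{[4,5],[4,6]} hit by 5; {[9,10],[8,13]} hit by 10; {[13,14],[11,15]} hit by 14; {[15,16],[16,17]} hit by 16.
Points: 5, 10, 14, 16 (4 total).

4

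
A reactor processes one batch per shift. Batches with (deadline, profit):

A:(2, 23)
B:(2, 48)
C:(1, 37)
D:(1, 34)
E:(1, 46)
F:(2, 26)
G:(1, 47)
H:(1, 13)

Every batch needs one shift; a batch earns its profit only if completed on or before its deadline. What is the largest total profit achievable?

95

By profit: B(d2,48), G(d1,47), E(d1,46), C(d1,37), D(d1,34), F(d2,26), A(d2,23), H(d1,13)
B→slot 2; G→slot 1; E skipped; C skipped; D skipped; F skipped; A skipped; H skipped.
Profit = 47 + 48 = 95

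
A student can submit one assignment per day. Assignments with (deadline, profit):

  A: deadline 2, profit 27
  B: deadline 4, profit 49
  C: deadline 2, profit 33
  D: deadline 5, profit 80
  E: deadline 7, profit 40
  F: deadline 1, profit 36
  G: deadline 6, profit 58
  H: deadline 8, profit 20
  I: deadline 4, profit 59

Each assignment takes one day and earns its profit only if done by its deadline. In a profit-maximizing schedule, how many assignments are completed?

Take jobs in profit order; each goes to the latest open slot no later than its deadline.
Profit order: D=80 I=59 G=58 B=49 E=40 F=36 C=33 A=27 H=20
Assign: D→slot 5, I→slot 4, G→slot 6, B→slot 3, E→slot 7, F→slot 1, C→slot 2, A skipped, H→slot 8.
Slots: [1:F] [2:C] [3:B] [4:I] [5:D] [6:G] [7:E] [8:H]
8 of 9 scheduled.

8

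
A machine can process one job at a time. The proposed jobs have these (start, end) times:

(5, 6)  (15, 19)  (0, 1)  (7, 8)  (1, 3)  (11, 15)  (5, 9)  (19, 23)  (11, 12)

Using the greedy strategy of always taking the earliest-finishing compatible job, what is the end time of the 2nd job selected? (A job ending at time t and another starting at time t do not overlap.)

Order by finish time; keep every interval that doesn't clash with the previous kept one.
By end time: (0,1), (1,3), (5,6), (7,8), (5,9), (11,12), (11,15), (15,19), (19,23).
Pick (0,1); next start ≥ 1 → (1,3); next start ≥ 3 → (5,6); next start ≥ 6 → (7,8); next start ≥ 8 → (11,12); next start ≥ 12 → (15,19); next start ≥ 19 → (19,23).
Selected: (0,1) (1,3) (5,6) (7,8) (11,12) (15,19) (19,23)

3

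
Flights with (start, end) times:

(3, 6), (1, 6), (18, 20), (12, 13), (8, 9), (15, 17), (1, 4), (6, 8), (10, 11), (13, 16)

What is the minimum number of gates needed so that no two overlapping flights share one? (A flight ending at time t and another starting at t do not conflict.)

3

Count concurrent intervals with a sweep; the peak is the room count.
Events (time:±→running): 1:+→1 1:+→2 3:+→3 … peak 3.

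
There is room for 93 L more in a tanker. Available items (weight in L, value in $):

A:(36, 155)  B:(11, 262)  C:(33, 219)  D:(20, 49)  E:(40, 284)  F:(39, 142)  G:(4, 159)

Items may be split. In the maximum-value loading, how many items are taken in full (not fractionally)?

4

Ratios (sorted): G 39.75, B 23.82, E 7.10, C 6.64, A 4.31, F 3.64, D 2.45
take G (4 @ 159); take B (11 @ 262); take E (40 @ 284); take C (33 @ 219); take 5/36 of A → 21.53. Capacity used 93/93.
4 item(s) taken whole; one partial (take 5/36 of A).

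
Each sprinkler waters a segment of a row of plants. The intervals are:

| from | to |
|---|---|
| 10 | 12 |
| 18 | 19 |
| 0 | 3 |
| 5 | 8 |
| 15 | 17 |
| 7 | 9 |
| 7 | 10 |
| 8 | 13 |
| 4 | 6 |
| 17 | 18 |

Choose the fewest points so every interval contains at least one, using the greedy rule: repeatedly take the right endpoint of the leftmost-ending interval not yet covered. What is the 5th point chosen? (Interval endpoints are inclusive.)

17

Process intervals by earliest right end; each time one isn't hit yet, stab at its right endpoint.
Sorted: [0,3] [4,6] [5,8] [7,9] [7,10] [10,12] [8,13] [15,17] [17,18] [18,19]
{[0,3]} hit by 3; {[4,6],[5,8]} hit by 6; {[7,9],[7,10]} hit by 9; {[10,12],[8,13]} hit by 12; {[15,17],[17,18]} hit by 17; {[18,19]} hit by 19.
Points: 3, 6, 9, 12, 17, 19 (6 total).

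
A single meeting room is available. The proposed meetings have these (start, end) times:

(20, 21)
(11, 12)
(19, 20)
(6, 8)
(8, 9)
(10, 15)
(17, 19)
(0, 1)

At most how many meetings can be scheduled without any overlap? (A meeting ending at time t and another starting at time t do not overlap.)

7

Sort by end time and greedily take each interval whose start is ≥ the last chosen end.
Sorted by end: (0,1)  (6,8)  (8,9)  (11,12)  (10,15)  (17,19)  (19,20)  (20,21)
take (0,1); take (6,8); take (8,9); take (11,12); take (17,19); take (19,20); take (20,21).
Selected 7 meetings.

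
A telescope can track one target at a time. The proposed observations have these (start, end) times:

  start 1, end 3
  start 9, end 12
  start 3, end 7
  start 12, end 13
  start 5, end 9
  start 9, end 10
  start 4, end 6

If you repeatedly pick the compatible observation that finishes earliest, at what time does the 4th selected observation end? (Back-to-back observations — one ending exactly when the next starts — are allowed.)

13

By end time: (1,3), (4,6), (3,7), (5,9), (9,10), (9,12), (12,13).
Pick (1,3); next start ≥ 3 → (4,6); next start ≥ 6 → (9,10); next start ≥ 10 → (12,13).
Selected: (1,3) (4,6) (9,10) (12,13)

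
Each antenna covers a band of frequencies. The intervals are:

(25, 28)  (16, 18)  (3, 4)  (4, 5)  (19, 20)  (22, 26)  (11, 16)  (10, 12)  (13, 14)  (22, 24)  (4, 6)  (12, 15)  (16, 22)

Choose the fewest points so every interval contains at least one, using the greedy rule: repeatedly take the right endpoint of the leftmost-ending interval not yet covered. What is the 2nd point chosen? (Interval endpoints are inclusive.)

12

Process intervals by earliest right end; each time one isn't hit yet, stab at its right endpoint.
Sorted: [3,4] [4,5] [4,6] [10,12] [13,14] [12,15] [11,16] [16,18] [19,20] [16,22] [22,24] [22,26] [25,28]
{[3,4],[4,5],[4,6]} hit by 4; {[10,12]} hit by 12; {[13,14],[12,15],[11,16]} hit by 14; {[16,18]} hit by 18; {[19,20],[16,22]} hit by 20; {[22,24],[22,26]} hit by 24; {[25,28]} hit by 28.
Points: 4, 12, 14, 18, 20, 24, 28 (7 total).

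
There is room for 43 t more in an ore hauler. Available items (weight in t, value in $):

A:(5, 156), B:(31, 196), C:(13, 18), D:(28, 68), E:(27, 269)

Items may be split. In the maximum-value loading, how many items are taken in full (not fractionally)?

Sort by value per unit weight and fill in that order.
Ratios (sorted): A 31.20, E 9.96, B 6.32, D 2.43, C 1.38
take A (5 @ 156); take E (27 @ 269); take 11/31 of B → 69.55. Capacity used 43/43.
2 item(s) taken whole; one partial (take 11/31 of B).

2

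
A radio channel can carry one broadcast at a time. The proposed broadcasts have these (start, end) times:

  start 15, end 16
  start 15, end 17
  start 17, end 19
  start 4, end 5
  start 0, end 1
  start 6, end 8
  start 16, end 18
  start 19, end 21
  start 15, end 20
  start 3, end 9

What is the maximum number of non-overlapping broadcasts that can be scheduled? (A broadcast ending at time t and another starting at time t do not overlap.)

By end time: (0,1), (4,5), (6,8), (3,9), (15,16), (15,17), (16,18), (17,19), (15,20), (19,21).
Pick (0,1); next start ≥ 1 → (4,5); next start ≥ 5 → (6,8); next start ≥ 8 → (15,16); next start ≥ 16 → (16,18); next start ≥ 18 → (19,21).
Selected 6 broadcasts.

6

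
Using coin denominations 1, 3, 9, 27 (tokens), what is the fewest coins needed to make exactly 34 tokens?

4

Greedy: take as many of the largest coin as possible, then repeat with the remainder.
34 = 1×27 + 2×3 + 1×1
Total coins = 1 + 2 + 1 = 4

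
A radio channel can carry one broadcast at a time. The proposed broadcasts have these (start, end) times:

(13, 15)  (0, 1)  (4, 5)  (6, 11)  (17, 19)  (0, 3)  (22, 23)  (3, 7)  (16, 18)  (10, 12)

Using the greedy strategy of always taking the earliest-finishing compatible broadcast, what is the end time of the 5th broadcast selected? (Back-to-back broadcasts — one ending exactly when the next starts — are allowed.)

18

Greedy by earliest finish: after sorting by end time, pick each interval compatible with the last pick.
By end time: (0,1), (0,3), (4,5), (3,7), (6,11), (10,12), (13,15), (16,18), (17,19), (22,23).
Pick (0,1); next start ≥ 1 → (4,5); next start ≥ 5 → (6,11); next start ≥ 11 → (13,15); next start ≥ 15 → (16,18); next start ≥ 18 → (22,23).
Selected: (0,1) (4,5) (6,11) (13,15) (16,18) (22,23)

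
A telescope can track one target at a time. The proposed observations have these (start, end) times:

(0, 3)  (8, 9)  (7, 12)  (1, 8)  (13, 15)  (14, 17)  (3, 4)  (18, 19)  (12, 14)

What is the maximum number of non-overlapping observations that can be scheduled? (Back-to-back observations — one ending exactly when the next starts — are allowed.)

Sorted by end: (0,3)  (3,4)  (1,8)  (8,9)  (7,12)  (12,14)  (13,15)  (14,17)  (18,19)
take (0,3); take (3,4); take (8,9); take (12,14); take (14,17); take (18,19).
Selected 6 observations.

6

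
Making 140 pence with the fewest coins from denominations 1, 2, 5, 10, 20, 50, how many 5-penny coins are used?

Greedy: take as many of the largest coin as possible, then repeat with the remainder.
140 = 2×50 + 2×20
Count of 5: 0

0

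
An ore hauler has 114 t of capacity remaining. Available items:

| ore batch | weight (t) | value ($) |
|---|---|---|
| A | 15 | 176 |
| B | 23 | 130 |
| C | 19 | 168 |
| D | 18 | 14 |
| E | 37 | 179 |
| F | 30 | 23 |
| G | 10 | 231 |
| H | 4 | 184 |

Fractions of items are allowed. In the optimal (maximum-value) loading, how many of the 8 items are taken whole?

6

Order: H (184/4=46.00) > G (231/10=23.10) > A (176/15=11.73) > C (168/19=8.84) > B (130/23=5.65) > E (179/37=4.84) > D (14/18=0.78) > F (23/30=0.77)
Fill: take H (4 @ 184) → take G (10 @ 231) → take A (15 @ 176) → take C (19 @ 168) → take B (23 @ 130) → take E (37 @ 179) → take 6/18 of D → 4.67; 114/114 used.
6 item(s) taken whole; one partial (take 6/18 of D).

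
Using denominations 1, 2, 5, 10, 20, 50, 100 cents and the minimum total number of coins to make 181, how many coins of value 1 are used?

1

Greedy: take as many of the largest coin as possible, then repeat with the remainder.
181 = 1×100 + 1×50 + 1×20 + 1×10 + 1×1
Count of 1: 1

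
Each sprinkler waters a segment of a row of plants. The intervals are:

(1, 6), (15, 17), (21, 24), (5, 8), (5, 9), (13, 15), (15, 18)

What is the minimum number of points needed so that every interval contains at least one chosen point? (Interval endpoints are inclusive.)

3

By right end: [1,6]  [5,8]  [5,9]  [13,15]  [15,17]  [15,18]  [21,24]
[1,6] uncovered → point at 6; [13,15] uncovered → point at 15; [21,24] uncovered → point at 24.
Points: 6, 15, 24 (3 total).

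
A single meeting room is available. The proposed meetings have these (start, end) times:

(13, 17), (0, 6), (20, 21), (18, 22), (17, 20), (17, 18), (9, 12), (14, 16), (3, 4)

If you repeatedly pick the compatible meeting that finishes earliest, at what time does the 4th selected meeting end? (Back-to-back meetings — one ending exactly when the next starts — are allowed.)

Order by finish time; keep every interval that doesn't clash with the previous kept one.
By end time: (3,4), (0,6), (9,12), (14,16), (13,17), (17,18), (17,20), (20,21), (18,22).
Pick (3,4); next start ≥ 4 → (9,12); next start ≥ 12 → (14,16); next start ≥ 16 → (17,18); next start ≥ 18 → (20,21).
Selected: (3,4) (9,12) (14,16) (17,18) (20,21)

18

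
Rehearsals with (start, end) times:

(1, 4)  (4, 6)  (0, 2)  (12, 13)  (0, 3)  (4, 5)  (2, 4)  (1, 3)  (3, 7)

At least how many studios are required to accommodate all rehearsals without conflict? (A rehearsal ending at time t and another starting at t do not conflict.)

Count concurrent intervals with a sweep; the peak is the room count.
Events (time:±→running): 0:+→1 0:+→2 1:+→3 1:+→4 … peak 4.

4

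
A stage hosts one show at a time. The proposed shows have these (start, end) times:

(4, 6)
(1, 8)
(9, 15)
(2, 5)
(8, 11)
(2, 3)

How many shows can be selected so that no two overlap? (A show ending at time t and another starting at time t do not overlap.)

Sorted by end: (2,3)  (2,5)  (4,6)  (1,8)  (8,11)  (9,15)
take (2,3); take (4,6); skip (1,8); take (8,11); skip (9,15).
Selected 3 shows.

3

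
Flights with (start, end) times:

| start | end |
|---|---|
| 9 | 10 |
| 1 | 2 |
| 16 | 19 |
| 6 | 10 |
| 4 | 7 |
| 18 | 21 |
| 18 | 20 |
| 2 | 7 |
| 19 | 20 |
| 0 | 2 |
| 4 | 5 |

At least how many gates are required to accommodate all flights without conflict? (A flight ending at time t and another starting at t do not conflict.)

3

starts: [0, 1, 2, 4, 4, 6, 9, 16, 18, 18, 19]
ends:   [2, 2, 5, 7, 7, 10, 10, 19, 20, 20, 21]
s0→1 s1→2 e2→1 e2→0 s2→1 s4→2 s4→3  — peak 3.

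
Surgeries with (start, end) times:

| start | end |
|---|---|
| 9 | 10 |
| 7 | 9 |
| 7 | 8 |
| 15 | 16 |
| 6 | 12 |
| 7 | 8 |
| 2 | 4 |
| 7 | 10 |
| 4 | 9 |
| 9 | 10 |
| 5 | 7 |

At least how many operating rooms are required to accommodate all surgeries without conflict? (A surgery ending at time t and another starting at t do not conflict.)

6

The answer is the maximum number of intervals overlapping at any instant.
starts: [2, 4, 5, 6, 7, 7, 7, 7, 9, 9, 15]
ends:   [4, 7, 8, 8, 9, 9, 10, 10, 10, 12, 16]
s2→1 e4→0 s4→1 s5→2 s6→3 e7→2 s7→3 s7→4 s7→5 s7→6  — peak 6.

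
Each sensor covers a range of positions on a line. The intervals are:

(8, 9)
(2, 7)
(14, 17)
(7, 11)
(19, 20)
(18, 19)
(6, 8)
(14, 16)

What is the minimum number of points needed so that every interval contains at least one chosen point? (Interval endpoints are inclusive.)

4

Sorted: [2,7] [6,8] [8,9] [7,11] [14,16] [14,17] [18,19] [19,20]
{[2,7],[6,8]} hit by 7; {[8,9],[7,11]} hit by 9; {[14,16],[14,17]} hit by 16; {[18,19],[19,20]} hit by 19.
Points: 7, 9, 16, 19 (4 total).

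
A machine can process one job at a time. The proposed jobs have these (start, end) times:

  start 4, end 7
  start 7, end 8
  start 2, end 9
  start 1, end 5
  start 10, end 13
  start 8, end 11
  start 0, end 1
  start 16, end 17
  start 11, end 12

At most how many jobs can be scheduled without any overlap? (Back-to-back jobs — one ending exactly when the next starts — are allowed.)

Greedy by earliest finish: after sorting by end time, pick each interval compatible with the last pick.
By end time: (0,1), (1,5), (4,7), (7,8), (2,9), (8,11), (11,12), (10,13), (16,17).
Pick (0,1); next start ≥ 1 → (1,5); next start ≥ 5 → (7,8); next start ≥ 8 → (8,11); next start ≥ 11 → (11,12); next start ≥ 12 → (16,17).
Selected 6 jobs.

6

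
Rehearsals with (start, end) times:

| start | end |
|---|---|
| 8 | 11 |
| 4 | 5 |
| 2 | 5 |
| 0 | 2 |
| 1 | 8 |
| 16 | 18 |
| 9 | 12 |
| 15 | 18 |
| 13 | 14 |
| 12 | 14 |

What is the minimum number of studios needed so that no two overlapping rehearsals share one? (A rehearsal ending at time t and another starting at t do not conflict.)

The answer is the maximum number of intervals overlapping at any instant.
starts: [0, 1, 2, 4, 8, 9, 12, 13, 15, 16]
ends:   [2, 5, 5, 8, 11, 12, 14, 14, 18, 18]
s0→1 s1→2 e2→1 s2→2 s4→3  — peak 3.

3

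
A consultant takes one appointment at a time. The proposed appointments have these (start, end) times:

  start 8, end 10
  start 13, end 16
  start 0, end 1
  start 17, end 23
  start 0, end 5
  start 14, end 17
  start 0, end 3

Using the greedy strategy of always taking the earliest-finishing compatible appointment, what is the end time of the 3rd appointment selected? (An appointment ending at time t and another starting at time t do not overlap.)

16

Sorted by end: (0,1)  (0,3)  (0,5)  (8,10)  (13,16)  (14,17)  (17,23)
take (0,1); take (8,10); take (13,16); take (17,23).
Selected: (0,1) (8,10) (13,16) (17,23)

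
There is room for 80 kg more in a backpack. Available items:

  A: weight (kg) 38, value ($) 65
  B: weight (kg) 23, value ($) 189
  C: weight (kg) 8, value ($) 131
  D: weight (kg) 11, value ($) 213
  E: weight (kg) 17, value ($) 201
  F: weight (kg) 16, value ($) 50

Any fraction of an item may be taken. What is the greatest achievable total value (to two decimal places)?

Sort by value per unit weight and fill in that order.
Order: D (213/11=19.36) > C (131/8=16.38) > E (201/17=11.82) > B (189/23=8.22) > F (50/16=3.12) > A (65/38=1.71)
Fill: take D (11 @ 213) → take C (8 @ 131) → take E (17 @ 201) → take B (23 @ 189) → take F (16 @ 50) → take 5/38 of A → 8.55; 80/80 used.
Total value = 792.55

792.55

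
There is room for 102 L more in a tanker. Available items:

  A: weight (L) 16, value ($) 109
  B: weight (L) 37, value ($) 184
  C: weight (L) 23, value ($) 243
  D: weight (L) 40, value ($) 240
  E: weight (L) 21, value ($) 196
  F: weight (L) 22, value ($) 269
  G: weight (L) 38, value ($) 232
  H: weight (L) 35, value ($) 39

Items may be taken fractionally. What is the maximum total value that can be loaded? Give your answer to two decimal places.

939.11

Sort by value per unit weight and fill in that order.
Ratios (sorted): F 12.23, C 10.57, E 9.33, A 6.81, G 6.11, D 6.00, B 4.97, H 1.11
take F (22 @ 269); take C (23 @ 243); take E (21 @ 196); take A (16 @ 109); take 20/38 of G → 122.11. Capacity used 102/102.
Total value = 939.11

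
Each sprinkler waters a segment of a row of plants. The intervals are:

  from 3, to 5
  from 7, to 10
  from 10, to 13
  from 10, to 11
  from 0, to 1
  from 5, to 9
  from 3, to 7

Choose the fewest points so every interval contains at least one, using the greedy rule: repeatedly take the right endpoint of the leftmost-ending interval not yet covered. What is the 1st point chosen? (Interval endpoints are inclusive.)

Sort by right endpoint; whenever an interval is uncovered, place a point at its right end.
By right end: [0,1]  [3,5]  [3,7]  [5,9]  [7,10]  [10,11]  [10,13]
[0,1] uncovered → point at 1; [3,5] uncovered → point at 5; [7,10] uncovered → point at 10.
Points: 1, 5, 10 (3 total).

1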